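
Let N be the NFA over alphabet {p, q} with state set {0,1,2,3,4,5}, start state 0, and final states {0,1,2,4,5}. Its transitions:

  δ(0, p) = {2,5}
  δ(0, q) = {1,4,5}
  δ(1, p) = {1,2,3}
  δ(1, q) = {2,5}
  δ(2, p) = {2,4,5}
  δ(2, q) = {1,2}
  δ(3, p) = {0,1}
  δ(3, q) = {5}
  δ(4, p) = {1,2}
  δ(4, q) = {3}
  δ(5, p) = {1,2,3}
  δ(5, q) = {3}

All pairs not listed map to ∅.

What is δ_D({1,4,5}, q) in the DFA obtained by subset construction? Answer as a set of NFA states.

{2,3,5}

δ(1,q) = {2,5}; δ(4,q) = {3}; δ(5,q) = {3}.
Union: {2,3,5}.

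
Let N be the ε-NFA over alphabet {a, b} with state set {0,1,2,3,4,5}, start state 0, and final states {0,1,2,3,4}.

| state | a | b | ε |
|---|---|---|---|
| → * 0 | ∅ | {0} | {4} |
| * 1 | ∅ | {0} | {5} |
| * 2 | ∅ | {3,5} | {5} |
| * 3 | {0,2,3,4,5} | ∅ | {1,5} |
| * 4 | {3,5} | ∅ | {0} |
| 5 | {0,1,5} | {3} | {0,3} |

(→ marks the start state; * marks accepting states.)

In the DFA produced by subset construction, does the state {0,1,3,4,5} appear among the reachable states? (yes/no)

yes

Start state of the DFA: {0,4} (ε-closure of the NFA start).
{0,4} --a--> {0,1,3,4,5}  [new]
{0,4} --b--> {0,4}  [seen]
{0,1,3,4,5} --a--> {0,1,2,3,4,5}  [new]
{0,1,3,4,5} --b--> {0,1,3,4,5}  [seen]
{0,1,2,3,4,5} --a--> {0,1,2,3,4,5}  [seen]
{0,1,2,3,4,5} --b--> {0,1,3,4,5}  [seen]
Reachable DFA states: {0,4}, {0,1,3,4,5}, {0,1,2,3,4,5}.
{0,1,3,4,5} is among them.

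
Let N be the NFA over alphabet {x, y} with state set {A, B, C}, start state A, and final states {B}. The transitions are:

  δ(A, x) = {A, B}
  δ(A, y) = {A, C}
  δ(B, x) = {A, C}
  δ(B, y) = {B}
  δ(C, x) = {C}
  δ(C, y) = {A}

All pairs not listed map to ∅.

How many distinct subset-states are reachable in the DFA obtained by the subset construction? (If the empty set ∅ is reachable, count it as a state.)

Start state of the DFA: {A}.
{A} --x--> {A, B}  [new]
{A} --y--> {A, C}  [new]
{A, B} --x--> {A, B, C}  [new]
{A, B} --y--> {A, B, C}  [seen]
{A, C} --x--> {A, B, C}  [seen]
{A, C} --y--> {A, C}  [seen]
{A, B, C} --x--> {A, B, C}  [seen]
{A, B, C} --y--> {A, B, C}  [seen]
Reachable DFA states: {A}, {A, B}, {A, C}, {A, B, C}.

4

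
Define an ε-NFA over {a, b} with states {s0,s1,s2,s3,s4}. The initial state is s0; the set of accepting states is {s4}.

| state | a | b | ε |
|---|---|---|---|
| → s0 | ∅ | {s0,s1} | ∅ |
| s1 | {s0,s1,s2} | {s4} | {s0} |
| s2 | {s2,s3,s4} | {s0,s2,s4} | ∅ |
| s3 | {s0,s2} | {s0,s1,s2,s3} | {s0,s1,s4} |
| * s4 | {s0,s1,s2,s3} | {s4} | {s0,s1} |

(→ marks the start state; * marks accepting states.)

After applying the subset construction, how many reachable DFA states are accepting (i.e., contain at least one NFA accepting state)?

Start state of the DFA: {s0} (ε-closure of the NFA start).
{s0} --a--> ∅  [new]
{s0} --b--> {s0,s1}  [new]
∅ --a--> ∅  [seen]
∅ --b--> ∅  [seen]
{s0,s1} --a--> {s0,s1,s2}  [new]
{s0,s1} --b--> {s0,s1,s4}  [new]
{s0,s1,s2} --a--> {s0,s1,s2,s3,s4}  [new]
{s0,s1,s2} --b--> {s0,s1,s2,s4}  [new]
{s0,s1,s4} --a--> {s0,s1,s2,s3,s4}  [seen]
{s0,s1,s4} --b--> {s0,s1,s4}  [seen]
{s0,s1,s2,s3,s4} --a--> {s0,s1,s2,s3,s4}  [seen]
{s0,s1,s2,s3,s4} --b--> {s0,s1,s2,s3,s4}  [seen]
{s0,s1,s2,s4} --a--> {s0,s1,s2,s3,s4}  [seen]
{s0,s1,s2,s4} --b--> {s0,s1,s2,s4}  [seen]
Reachable DFA states: {s0}, ∅, {s0,s1}, {s0,s1,s2}, {s0,s1,s4}, {s0,s1,s2,s3,s4}, {s0,s1,s2,s4}.
Accepting DFA states (contain an NFA accepting state): {s0,s1,s4}, {s0,s1,s2,s3,s4}, {s0,s1,s2,s4}.

3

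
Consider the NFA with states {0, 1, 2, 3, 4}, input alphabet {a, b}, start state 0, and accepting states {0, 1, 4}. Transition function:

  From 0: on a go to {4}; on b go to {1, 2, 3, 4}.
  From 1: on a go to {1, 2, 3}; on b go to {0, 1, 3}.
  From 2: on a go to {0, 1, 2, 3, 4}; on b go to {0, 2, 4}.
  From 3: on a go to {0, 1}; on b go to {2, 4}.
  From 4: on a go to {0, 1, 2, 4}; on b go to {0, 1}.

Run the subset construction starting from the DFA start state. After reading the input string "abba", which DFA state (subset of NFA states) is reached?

{0, 1, 2, 3, 4}

Start: {0}.
δ(0,a) = {4}.
Union: {4}.
After a: {4}.
δ(4,b) = {0, 1}.
Union: {0, 1}.
After b: {0, 1}.
δ(0,b) = {1, 2, 3, 4}; δ(1,b) = {0, 1, 3}.
Union: {0, 1, 2, 3, 4}.
After b: {0, 1, 2, 3, 4}.
δ(0,a) = {4}; δ(1,a) = {1, 2, 3}; δ(2,a) = {0, 1, 2, 3, 4}; δ(3,a) = {0, 1}; δ(4,a) = {0, 1, 2, 4}.
Union: {0, 1, 2, 3, 4}.
After a: {0, 1, 2, 3, 4}.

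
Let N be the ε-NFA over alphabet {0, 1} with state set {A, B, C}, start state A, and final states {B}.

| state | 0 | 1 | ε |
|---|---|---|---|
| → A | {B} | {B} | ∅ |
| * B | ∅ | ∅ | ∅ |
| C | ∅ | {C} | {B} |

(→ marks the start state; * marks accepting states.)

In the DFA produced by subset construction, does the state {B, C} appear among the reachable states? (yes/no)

no

Start state of the DFA: {A} (ε-closure of the NFA start).
{A} --0--> {B}  [new]
{A} --1--> {B}  [seen]
{B} --0--> ∅  [new]
{B} --1--> ∅  [seen]
∅ --0--> ∅  [seen]
∅ --1--> ∅  [seen]
Reachable DFA states: {A}, {B}, ∅.
{B, C} is not among them.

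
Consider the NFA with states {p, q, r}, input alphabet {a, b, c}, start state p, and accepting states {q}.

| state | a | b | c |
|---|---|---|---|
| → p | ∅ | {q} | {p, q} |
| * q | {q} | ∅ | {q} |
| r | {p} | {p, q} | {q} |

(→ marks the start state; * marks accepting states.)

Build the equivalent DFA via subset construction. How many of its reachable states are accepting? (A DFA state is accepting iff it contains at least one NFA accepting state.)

2

Start state of the DFA: {p}.
{p} --a--> ∅  [new]
{p} --b--> {q}  [new]
{p} --c--> {p, q}  [new]
∅ --a--> ∅  [seen]
∅ --b--> ∅  [seen]
∅ --c--> ∅  [seen]
{q} --a--> {q}  [seen]
{q} --b--> ∅  [seen]
{q} --c--> {q}  [seen]
{p, q} --a--> {q}  [seen]
{p, q} --b--> {q}  [seen]
{p, q} --c--> {p, q}  [seen]
Reachable DFA states: {p}, ∅, {q}, {p, q}.
Accepting DFA states (contain an NFA accepting state): {q}, {p, q}.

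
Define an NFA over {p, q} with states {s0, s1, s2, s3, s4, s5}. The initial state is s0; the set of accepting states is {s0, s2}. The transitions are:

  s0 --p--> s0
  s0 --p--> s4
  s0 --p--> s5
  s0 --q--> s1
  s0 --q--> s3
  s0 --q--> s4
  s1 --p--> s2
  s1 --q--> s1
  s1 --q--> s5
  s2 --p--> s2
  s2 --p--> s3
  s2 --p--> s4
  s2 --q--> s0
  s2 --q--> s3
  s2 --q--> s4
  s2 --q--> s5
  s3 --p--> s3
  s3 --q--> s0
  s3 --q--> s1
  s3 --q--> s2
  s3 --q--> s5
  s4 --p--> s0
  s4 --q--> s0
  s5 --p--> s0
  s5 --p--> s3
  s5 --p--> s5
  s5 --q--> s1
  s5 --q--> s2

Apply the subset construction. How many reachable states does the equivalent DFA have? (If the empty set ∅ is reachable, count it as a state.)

9

Start state of the DFA: {s0}.
{s0} --p--> {s0, s4, s5}  [new]
{s0} --q--> {s1, s3, s4}  [new]
{s0, s4, s5} --p--> {s0, s3, s4, s5}  [new]
{s0, s4, s5} --q--> {s0, s1, s2, s3, s4}  [new]
{s1, s3, s4} --p--> {s0, s2, s3}  [new]
{s1, s3, s4} --q--> {s0, s1, s2, s5}  [new]
{s0, s3, s4, s5} --p--> {s0, s3, s4, s5}  [seen]
{s0, s3, s4, s5} --q--> {s0, s1, s2, s3, s4, s5}  [new]
{s0, s1, s2, s3, s4} --p--> {s0, s2, s3, s4, s5}  [new]
{s0, s1, s2, s3, s4} --q--> {s0, s1, s2, s3, s4, s5}  [seen]
{s0, s2, s3} --p--> {s0, s2, s3, s4, s5}  [seen]
{s0, s2, s3} --q--> {s0, s1, s2, s3, s4, s5}  [seen]
{s0, s1, s2, s5} --p--> {s0, s2, s3, s4, s5}  [seen]
{s0, s1, s2, s5} --q--> {s0, s1, s2, s3, s4, s5}  [seen]
{s0, s1, s2, s3, s4, s5} --p--> {s0, s2, s3, s4, s5}  [seen]
{s0, s1, s2, s3, s4, s5} --q--> {s0, s1, s2, s3, s4, s5}  [seen]
{s0, s2, s3, s4, s5} --p--> {s0, s2, s3, s4, s5}  [seen]
{s0, s2, s3, s4, s5} --q--> {s0, s1, s2, s3, s4, s5}  [seen]
Reachable DFA states: {s0}, {s0, s4, s5}, {s1, s3, s4}, {s0, s3, s4, s5}, {s0, s1, s2, s3, s4}, {s0, s2, s3}, {s0, s1, s2, s5}, {s0, s1, s2, s3, s4, s5}, {s0, s2, s3, s4, s5}.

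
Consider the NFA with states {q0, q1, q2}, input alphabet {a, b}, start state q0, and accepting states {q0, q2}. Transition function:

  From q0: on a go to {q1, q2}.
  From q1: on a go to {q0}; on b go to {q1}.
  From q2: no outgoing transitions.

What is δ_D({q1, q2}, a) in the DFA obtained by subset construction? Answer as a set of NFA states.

δ(q1,a) = {q0}; δ(q2,a) = ∅.
Union: {q0}.

{q0}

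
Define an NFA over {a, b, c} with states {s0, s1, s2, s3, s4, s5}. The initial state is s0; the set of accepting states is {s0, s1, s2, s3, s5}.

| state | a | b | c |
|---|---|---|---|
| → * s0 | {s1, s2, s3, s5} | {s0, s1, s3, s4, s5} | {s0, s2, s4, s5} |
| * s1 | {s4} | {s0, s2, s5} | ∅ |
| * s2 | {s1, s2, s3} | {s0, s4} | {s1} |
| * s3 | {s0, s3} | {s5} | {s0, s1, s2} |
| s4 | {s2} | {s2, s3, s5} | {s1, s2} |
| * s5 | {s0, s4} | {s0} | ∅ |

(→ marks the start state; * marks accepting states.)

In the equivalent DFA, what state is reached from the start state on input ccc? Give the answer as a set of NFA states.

Start: {s0}.
δ(s0,c) = {s0, s2, s4, s5}.
Union: {s0, s2, s4, s5}.
After c: {s0, s2, s4, s5}.
δ(s0,c) = {s0, s2, s4, s5}; δ(s2,c) = {s1}; δ(s4,c) = {s1, s2}; δ(s5,c) = ∅.
Union: {s0, s1, s2, s4, s5}.
After c: {s0, s1, s2, s4, s5}.
δ(s0,c) = {s0, s2, s4, s5}; δ(s1,c) = ∅; δ(s2,c) = {s1}; δ(s4,c) = {s1, s2}; δ(s5,c) = ∅.
Union: {s0, s1, s2, s4, s5}.
After c: {s0, s1, s2, s4, s5}.

{s0, s1, s2, s4, s5}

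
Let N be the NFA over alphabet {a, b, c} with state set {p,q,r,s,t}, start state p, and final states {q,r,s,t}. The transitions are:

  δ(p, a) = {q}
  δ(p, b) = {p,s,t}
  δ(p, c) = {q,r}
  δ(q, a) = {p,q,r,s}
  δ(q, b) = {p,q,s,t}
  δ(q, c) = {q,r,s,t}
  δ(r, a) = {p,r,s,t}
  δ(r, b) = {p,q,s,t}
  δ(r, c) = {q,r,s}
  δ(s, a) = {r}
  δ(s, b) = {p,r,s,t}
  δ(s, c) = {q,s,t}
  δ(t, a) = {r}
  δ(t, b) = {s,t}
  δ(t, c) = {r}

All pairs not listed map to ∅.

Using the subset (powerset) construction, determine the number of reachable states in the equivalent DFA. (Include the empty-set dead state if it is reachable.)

Start state of the DFA: {p}.
{p} --a--> {q}  [new]
{p} --b--> {p,s,t}  [new]
{p} --c--> {q,r}  [new]
{q} --a--> {p,q,r,s}  [new]
{q} --b--> {p,q,s,t}  [new]
{q} --c--> {q,r,s,t}  [new]
{p,s,t} --a--> {q,r}  [seen]
{p,s,t} --b--> {p,r,s,t}  [new]
{p,s,t} --c--> {q,r,s,t}  [seen]
{q,r} --a--> {p,q,r,s,t}  [new]
{q,r} --b--> {p,q,s,t}  [seen]
{q,r} --c--> {q,r,s,t}  [seen]
{p,q,r,s} --a--> {p,q,r,s,t}  [seen]
{p,q,r,s} --b--> {p,q,r,s,t}  [seen]
{p,q,r,s} --c--> {q,r,s,t}  [seen]
{p,q,s,t} --a--> {p,q,r,s}  [seen]
{p,q,s,t} --b--> {p,q,r,s,t}  [seen]
{p,q,s,t} --c--> {q,r,s,t}  [seen]
{q,r,s,t} --a--> {p,q,r,s,t}  [seen]
{q,r,s,t} --b--> {p,q,r,s,t}  [seen]
{q,r,s,t} --c--> {q,r,s,t}  [seen]
{p,r,s,t} --a--> {p,q,r,s,t}  [seen]
{p,r,s,t} --b--> {p,q,r,s,t}  [seen]
{p,r,s,t} --c--> {q,r,s,t}  [seen]
{p,q,r,s,t} --a--> {p,q,r,s,t}  [seen]
{p,q,r,s,t} --b--> {p,q,r,s,t}  [seen]
{p,q,r,s,t} --c--> {q,r,s,t}  [seen]
Reachable DFA states: {p}, {q}, {p,s,t}, {q,r}, {p,q,r,s}, {p,q,s,t}, {q,r,s,t}, {p,r,s,t}, {p,q,r,s,t}.

9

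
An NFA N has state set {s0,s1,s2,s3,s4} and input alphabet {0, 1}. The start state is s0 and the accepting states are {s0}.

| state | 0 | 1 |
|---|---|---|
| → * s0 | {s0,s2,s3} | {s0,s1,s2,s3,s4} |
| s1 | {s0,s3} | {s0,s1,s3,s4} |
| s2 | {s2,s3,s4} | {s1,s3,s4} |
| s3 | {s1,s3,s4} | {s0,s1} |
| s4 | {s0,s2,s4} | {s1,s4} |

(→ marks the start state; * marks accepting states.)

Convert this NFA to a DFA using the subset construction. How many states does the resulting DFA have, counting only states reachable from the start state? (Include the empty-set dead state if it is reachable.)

3

Start state of the DFA: {s0}.
{s0} --0--> {s0,s2,s3}  [new]
{s0} --1--> {s0,s1,s2,s3,s4}  [new]
{s0,s2,s3} --0--> {s0,s1,s2,s3,s4}  [seen]
{s0,s2,s3} --1--> {s0,s1,s2,s3,s4}  [seen]
{s0,s1,s2,s3,s4} --0--> {s0,s1,s2,s3,s4}  [seen]
{s0,s1,s2,s3,s4} --1--> {s0,s1,s2,s3,s4}  [seen]
Reachable DFA states: {s0}, {s0,s2,s3}, {s0,s1,s2,s3,s4}.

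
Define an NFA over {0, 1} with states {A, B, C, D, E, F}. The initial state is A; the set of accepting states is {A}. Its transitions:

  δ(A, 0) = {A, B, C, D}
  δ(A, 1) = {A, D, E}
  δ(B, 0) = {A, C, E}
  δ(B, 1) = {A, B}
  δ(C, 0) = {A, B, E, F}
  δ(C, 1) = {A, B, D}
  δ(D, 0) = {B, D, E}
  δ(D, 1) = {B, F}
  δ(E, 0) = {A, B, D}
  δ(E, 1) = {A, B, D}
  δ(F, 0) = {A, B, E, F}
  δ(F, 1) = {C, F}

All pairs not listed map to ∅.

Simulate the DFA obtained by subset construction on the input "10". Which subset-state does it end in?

Start: {A}.
δ(A,1) = {A, D, E}.
Union: {A, D, E}.
After 1: {A, D, E}.
δ(A,0) = {A, B, C, D}; δ(D,0) = {B, D, E}; δ(E,0) = {A, B, D}.
Union: {A, B, C, D, E}.
After 0: {A, B, C, D, E}.

{A, B, C, D, E}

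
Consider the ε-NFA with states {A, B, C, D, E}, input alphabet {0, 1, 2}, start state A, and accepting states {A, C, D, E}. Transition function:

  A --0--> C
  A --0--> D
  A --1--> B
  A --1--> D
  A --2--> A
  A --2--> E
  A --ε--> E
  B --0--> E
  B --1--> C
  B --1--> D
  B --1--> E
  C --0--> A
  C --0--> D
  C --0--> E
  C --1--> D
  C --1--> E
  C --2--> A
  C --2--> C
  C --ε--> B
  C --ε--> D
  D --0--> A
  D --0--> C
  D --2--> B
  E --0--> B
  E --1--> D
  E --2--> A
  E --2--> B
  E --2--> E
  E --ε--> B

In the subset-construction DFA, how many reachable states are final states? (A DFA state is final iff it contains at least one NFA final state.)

Start state of the DFA: {A, B, E} (ε-closure of the NFA start).
{A, B, E} --0--> {B, C, D, E}  [new]
{A, B, E} --1--> {B, C, D, E}  [seen]
{A, B, E} --2--> {A, B, E}  [seen]
{B, C, D, E} --0--> {A, B, C, D, E}  [new]
{B, C, D, E} --1--> {B, C, D, E}  [seen]
{B, C, D, E} --2--> {A, B, C, D, E}  [seen]
{A, B, C, D, E} --0--> {A, B, C, D, E}  [seen]
{A, B, C, D, E} --1--> {B, C, D, E}  [seen]
{A, B, C, D, E} --2--> {A, B, C, D, E}  [seen]
Reachable DFA states: {A, B, E}, {B, C, D, E}, {A, B, C, D, E}.
Accepting DFA states (contain an NFA accepting state): {A, B, E}, {B, C, D, E}, {A, B, C, D, E}.

3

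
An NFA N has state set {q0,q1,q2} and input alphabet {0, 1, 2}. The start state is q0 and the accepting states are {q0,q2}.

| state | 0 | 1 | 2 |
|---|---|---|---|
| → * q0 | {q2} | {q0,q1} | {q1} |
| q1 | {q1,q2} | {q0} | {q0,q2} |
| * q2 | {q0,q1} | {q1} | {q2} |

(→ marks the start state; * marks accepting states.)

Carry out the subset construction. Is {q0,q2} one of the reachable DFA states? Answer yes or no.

yes

Start state of the DFA: {q0}.
{q0} --0--> {q2}  [new]
{q0} --1--> {q0,q1}  [new]
{q0} --2--> {q1}  [new]
{q2} --0--> {q0,q1}  [seen]
{q2} --1--> {q1}  [seen]
{q2} --2--> {q2}  [seen]
{q0,q1} --0--> {q1,q2}  [new]
{q0,q1} --1--> {q0,q1}  [seen]
{q0,q1} --2--> {q0,q1,q2}  [new]
{q1} --0--> {q1,q2}  [seen]
{q1} --1--> {q0}  [seen]
{q1} --2--> {q0,q2}  [new]
{q1,q2} --0--> {q0,q1,q2}  [seen]
{q1,q2} --1--> {q0,q1}  [seen]
{q1,q2} --2--> {q0,q2}  [seen]
{q0,q1,q2} --0--> {q0,q1,q2}  [seen]
{q0,q1,q2} --1--> {q0,q1}  [seen]
{q0,q1,q2} --2--> {q0,q1,q2}  [seen]
{q0,q2} --0--> {q0,q1,q2}  [seen]
{q0,q2} --1--> {q0,q1}  [seen]
{q0,q2} --2--> {q1,q2}  [seen]
Reachable DFA states: {q0}, {q2}, {q0,q1}, {q1}, {q1,q2}, {q0,q1,q2}, {q0,q2}.
{q0,q2} is among them.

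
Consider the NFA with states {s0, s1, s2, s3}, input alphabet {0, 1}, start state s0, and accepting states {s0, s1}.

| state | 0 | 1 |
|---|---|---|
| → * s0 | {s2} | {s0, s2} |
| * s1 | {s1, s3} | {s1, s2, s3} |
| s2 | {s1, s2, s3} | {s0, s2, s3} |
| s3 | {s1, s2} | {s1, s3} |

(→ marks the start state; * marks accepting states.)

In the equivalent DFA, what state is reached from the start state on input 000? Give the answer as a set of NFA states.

Start: {s0}.
δ(s0,0) = {s2}.
Union: {s2}.
After 0: {s2}.
δ(s2,0) = {s1, s2, s3}.
Union: {s1, s2, s3}.
After 0: {s1, s2, s3}.
δ(s1,0) = {s1, s3}; δ(s2,0) = {s1, s2, s3}; δ(s3,0) = {s1, s2}.
Union: {s1, s2, s3}.
After 0: {s1, s2, s3}.

{s1, s2, s3}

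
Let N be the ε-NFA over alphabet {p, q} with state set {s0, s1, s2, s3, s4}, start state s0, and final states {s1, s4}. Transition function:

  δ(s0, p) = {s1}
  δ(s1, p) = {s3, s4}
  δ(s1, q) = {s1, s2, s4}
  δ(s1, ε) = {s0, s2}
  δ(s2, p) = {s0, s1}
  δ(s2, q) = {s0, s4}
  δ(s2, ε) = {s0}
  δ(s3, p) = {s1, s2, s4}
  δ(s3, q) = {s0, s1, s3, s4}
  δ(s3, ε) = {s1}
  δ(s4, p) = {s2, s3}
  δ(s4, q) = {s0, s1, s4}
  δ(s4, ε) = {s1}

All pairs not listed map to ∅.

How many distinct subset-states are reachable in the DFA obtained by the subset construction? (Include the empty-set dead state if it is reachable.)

5

Start state of the DFA: {s0} (ε-closure of the NFA start).
{s0} --p--> {s0, s1, s2}  [new]
{s0} --q--> ∅  [new]
{s0, s1, s2} --p--> {s0, s1, s2, s3, s4}  [new]
{s0, s1, s2} --q--> {s0, s1, s2, s4}  [new]
∅ --p--> ∅  [seen]
∅ --q--> ∅  [seen]
{s0, s1, s2, s3, s4} --p--> {s0, s1, s2, s3, s4}  [seen]
{s0, s1, s2, s3, s4} --q--> {s0, s1, s2, s3, s4}  [seen]
{s0, s1, s2, s4} --p--> {s0, s1, s2, s3, s4}  [seen]
{s0, s1, s2, s4} --q--> {s0, s1, s2, s4}  [seen]
Reachable DFA states: {s0}, {s0, s1, s2}, ∅, {s0, s1, s2, s3, s4}, {s0, s1, s2, s4}.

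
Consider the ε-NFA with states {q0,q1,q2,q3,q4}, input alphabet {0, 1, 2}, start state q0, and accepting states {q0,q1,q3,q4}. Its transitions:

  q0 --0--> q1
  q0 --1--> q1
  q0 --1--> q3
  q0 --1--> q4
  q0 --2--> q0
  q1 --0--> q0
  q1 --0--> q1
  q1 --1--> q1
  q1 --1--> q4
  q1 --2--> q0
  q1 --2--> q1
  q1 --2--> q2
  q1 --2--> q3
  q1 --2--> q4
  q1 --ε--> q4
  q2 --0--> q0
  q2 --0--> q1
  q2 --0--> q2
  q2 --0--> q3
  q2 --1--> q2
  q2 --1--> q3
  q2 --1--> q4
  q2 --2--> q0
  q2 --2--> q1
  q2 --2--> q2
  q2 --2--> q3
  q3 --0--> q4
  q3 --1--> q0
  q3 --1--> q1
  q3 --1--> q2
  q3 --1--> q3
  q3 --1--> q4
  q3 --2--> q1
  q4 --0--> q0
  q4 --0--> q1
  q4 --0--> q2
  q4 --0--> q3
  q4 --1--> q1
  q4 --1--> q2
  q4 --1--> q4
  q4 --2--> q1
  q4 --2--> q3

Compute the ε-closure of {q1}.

{q1,q4}

Begin with {q1}.
q1 →ε {q4}; add q4.
ε-closure = {q1,q4}.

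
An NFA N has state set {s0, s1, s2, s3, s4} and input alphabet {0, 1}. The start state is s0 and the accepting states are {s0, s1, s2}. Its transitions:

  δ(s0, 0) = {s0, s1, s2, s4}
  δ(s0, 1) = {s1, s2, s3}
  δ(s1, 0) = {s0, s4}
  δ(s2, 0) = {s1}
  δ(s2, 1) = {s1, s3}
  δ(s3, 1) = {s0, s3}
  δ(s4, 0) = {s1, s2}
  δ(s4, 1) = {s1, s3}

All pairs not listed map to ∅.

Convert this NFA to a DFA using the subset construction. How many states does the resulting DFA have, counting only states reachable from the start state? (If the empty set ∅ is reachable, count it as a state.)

Start state of the DFA: {s0}.
{s0} --0--> {s0, s1, s2, s4}  [new]
{s0} --1--> {s1, s2, s3}  [new]
{s0, s1, s2, s4} --0--> {s0, s1, s2, s4}  [seen]
{s0, s1, s2, s4} --1--> {s1, s2, s3}  [seen]
{s1, s2, s3} --0--> {s0, s1, s4}  [new]
{s1, s2, s3} --1--> {s0, s1, s3}  [new]
{s0, s1, s4} --0--> {s0, s1, s2, s4}  [seen]
{s0, s1, s4} --1--> {s1, s2, s3}  [seen]
{s0, s1, s3} --0--> {s0, s1, s2, s4}  [seen]
{s0, s1, s3} --1--> {s0, s1, s2, s3}  [new]
{s0, s1, s2, s3} --0--> {s0, s1, s2, s4}  [seen]
{s0, s1, s2, s3} --1--> {s0, s1, s2, s3}  [seen]
Reachable DFA states: {s0}, {s0, s1, s2, s4}, {s1, s2, s3}, {s0, s1, s4}, {s0, s1, s3}, {s0, s1, s2, s3}.

6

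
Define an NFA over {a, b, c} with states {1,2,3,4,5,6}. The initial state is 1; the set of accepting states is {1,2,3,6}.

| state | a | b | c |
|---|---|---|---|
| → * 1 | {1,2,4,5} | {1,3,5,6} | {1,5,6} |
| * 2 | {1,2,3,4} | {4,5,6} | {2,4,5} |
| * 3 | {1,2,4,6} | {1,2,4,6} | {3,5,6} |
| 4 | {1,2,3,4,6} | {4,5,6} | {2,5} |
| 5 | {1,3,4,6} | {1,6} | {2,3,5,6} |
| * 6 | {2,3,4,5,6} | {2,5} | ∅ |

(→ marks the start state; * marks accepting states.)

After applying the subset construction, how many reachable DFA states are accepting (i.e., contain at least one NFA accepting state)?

Start state of the DFA: {1}.
{1} --a--> {1,2,4,5}  [new]
{1} --b--> {1,3,5,6}  [new]
{1} --c--> {1,5,6}  [new]
{1,2,4,5} --a--> {1,2,3,4,5,6}  [new]
{1,2,4,5} --b--> {1,3,4,5,6}  [new]
{1,2,4,5} --c--> {1,2,3,4,5,6}  [seen]
{1,3,5,6} --a--> {1,2,3,4,5,6}  [seen]
{1,3,5,6} --b--> {1,2,3,4,5,6}  [seen]
{1,3,5,6} --c--> {1,2,3,5,6}  [new]
{1,5,6} --a--> {1,2,3,4,5,6}  [seen]
{1,5,6} --b--> {1,2,3,5,6}  [seen]
{1,5,6} --c--> {1,2,3,5,6}  [seen]
{1,2,3,4,5,6} --a--> {1,2,3,4,5,6}  [seen]
{1,2,3,4,5,6} --b--> {1,2,3,4,5,6}  [seen]
{1,2,3,4,5,6} --c--> {1,2,3,4,5,6}  [seen]
{1,3,4,5,6} --a--> {1,2,3,4,5,6}  [seen]
{1,3,4,5,6} --b--> {1,2,3,4,5,6}  [seen]
{1,3,4,5,6} --c--> {1,2,3,5,6}  [seen]
{1,2,3,5,6} --a--> {1,2,3,4,5,6}  [seen]
{1,2,3,5,6} --b--> {1,2,3,4,5,6}  [seen]
{1,2,3,5,6} --c--> {1,2,3,4,5,6}  [seen]
Reachable DFA states: {1}, {1,2,4,5}, {1,3,5,6}, {1,5,6}, {1,2,3,4,5,6}, {1,3,4,5,6}, {1,2,3,5,6}.
Accepting DFA states (contain an NFA accepting state): {1}, {1,2,4,5}, {1,3,5,6}, {1,5,6}, {1,2,3,4,5,6}, {1,3,4,5,6}, {1,2,3,5,6}.

7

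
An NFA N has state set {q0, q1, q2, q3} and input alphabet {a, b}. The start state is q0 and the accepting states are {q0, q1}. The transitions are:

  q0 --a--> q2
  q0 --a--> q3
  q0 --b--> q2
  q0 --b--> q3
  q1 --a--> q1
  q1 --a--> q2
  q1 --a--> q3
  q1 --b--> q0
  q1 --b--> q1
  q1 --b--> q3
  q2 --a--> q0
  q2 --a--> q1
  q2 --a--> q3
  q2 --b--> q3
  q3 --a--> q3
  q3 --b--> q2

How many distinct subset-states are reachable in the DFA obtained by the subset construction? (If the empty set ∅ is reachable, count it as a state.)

Start state of the DFA: {q0}.
{q0} --a--> {q2, q3}  [new]
{q0} --b--> {q2, q3}  [seen]
{q2, q3} --a--> {q0, q1, q3}  [new]
{q2, q3} --b--> {q2, q3}  [seen]
{q0, q1, q3} --a--> {q1, q2, q3}  [new]
{q0, q1, q3} --b--> {q0, q1, q2, q3}  [new]
{q1, q2, q3} --a--> {q0, q1, q2, q3}  [seen]
{q1, q2, q3} --b--> {q0, q1, q2, q3}  [seen]
{q0, q1, q2, q3} --a--> {q0, q1, q2, q3}  [seen]
{q0, q1, q2, q3} --b--> {q0, q1, q2, q3}  [seen]
Reachable DFA states: {q0}, {q2, q3}, {q0, q1, q3}, {q1, q2, q3}, {q0, q1, q2, q3}.

5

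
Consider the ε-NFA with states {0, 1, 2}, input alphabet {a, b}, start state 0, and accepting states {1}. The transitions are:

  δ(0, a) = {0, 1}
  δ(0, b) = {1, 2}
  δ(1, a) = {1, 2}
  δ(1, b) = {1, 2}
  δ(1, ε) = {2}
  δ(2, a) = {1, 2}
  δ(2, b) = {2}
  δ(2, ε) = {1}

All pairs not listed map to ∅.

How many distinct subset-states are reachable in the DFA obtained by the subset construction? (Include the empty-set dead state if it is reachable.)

3

Start state of the DFA: {0} (ε-closure of the NFA start).
{0} --a--> {0, 1, 2}  [new]
{0} --b--> {1, 2}  [new]
{0, 1, 2} --a--> {0, 1, 2}  [seen]
{0, 1, 2} --b--> {1, 2}  [seen]
{1, 2} --a--> {1, 2}  [seen]
{1, 2} --b--> {1, 2}  [seen]
Reachable DFA states: {0}, {0, 1, 2}, {1, 2}.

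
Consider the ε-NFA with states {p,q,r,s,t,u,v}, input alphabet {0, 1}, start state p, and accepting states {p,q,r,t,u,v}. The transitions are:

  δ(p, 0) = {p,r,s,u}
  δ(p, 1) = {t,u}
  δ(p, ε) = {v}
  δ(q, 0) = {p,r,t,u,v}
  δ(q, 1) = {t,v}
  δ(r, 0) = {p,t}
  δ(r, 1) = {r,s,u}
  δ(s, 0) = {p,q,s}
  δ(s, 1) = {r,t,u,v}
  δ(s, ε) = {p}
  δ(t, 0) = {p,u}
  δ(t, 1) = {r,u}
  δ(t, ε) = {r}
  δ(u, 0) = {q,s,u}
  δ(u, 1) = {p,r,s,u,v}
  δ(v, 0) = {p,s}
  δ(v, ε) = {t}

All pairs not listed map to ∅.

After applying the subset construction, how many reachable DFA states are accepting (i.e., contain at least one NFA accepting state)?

Start state of the DFA: {p,r,t,v} (ε-closure of the NFA start).
{p,r,t,v} --0--> {p,r,s,t,u,v}  [new]
{p,r,t,v} --1--> {p,r,s,t,u,v}  [seen]
{p,r,s,t,u,v} --0--> {p,q,r,s,t,u,v}  [new]
{p,r,s,t,u,v} --1--> {p,r,s,t,u,v}  [seen]
{p,q,r,s,t,u,v} --0--> {p,q,r,s,t,u,v}  [seen]
{p,q,r,s,t,u,v} --1--> {p,r,s,t,u,v}  [seen]
Reachable DFA states: {p,r,t,v}, {p,r,s,t,u,v}, {p,q,r,s,t,u,v}.
Accepting DFA states (contain an NFA accepting state): {p,r,t,v}, {p,r,s,t,u,v}, {p,q,r,s,t,u,v}.

3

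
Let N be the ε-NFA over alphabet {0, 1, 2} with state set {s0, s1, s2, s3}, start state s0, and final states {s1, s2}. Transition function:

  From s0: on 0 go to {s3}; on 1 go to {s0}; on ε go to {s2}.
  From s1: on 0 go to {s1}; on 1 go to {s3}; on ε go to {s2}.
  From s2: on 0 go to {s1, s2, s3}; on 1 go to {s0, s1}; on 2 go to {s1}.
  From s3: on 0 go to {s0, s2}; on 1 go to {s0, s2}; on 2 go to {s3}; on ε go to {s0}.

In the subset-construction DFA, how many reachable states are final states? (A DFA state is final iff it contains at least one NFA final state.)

Start state of the DFA: {s0, s2} (ε-closure of the NFA start).
{s0, s2} --0--> {s0, s1, s2, s3}  [new]
{s0, s2} --1--> {s0, s1, s2}  [new]
{s0, s2} --2--> {s1, s2}  [new]
{s0, s1, s2, s3} --0--> {s0, s1, s2, s3}  [seen]
{s0, s1, s2, s3} --1--> {s0, s1, s2, s3}  [seen]
{s0, s1, s2, s3} --2--> {s0, s1, s2, s3}  [seen]
{s0, s1, s2} --0--> {s0, s1, s2, s3}  [seen]
{s0, s1, s2} --1--> {s0, s1, s2, s3}  [seen]
{s0, s1, s2} --2--> {s1, s2}  [seen]
{s1, s2} --0--> {s0, s1, s2, s3}  [seen]
{s1, s2} --1--> {s0, s1, s2, s3}  [seen]
{s1, s2} --2--> {s1, s2}  [seen]
Reachable DFA states: {s0, s2}, {s0, s1, s2, s3}, {s0, s1, s2}, {s1, s2}.
Accepting DFA states (contain an NFA accepting state): {s0, s2}, {s0, s1, s2, s3}, {s0, s1, s2}, {s1, s2}.

4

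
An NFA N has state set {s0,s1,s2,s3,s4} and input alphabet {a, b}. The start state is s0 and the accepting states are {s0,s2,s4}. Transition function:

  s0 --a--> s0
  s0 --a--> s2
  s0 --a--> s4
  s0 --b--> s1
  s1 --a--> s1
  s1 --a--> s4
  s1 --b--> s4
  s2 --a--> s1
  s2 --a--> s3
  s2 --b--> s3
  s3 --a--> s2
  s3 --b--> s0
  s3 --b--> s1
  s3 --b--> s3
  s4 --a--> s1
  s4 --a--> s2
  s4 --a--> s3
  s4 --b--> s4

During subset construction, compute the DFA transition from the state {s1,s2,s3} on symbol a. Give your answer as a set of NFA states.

δ(s1,a) = {s1,s4}; δ(s2,a) = {s1,s3}; δ(s3,a) = {s2}.
Union: {s1,s2,s3,s4}.

{s1,s2,s3,s4}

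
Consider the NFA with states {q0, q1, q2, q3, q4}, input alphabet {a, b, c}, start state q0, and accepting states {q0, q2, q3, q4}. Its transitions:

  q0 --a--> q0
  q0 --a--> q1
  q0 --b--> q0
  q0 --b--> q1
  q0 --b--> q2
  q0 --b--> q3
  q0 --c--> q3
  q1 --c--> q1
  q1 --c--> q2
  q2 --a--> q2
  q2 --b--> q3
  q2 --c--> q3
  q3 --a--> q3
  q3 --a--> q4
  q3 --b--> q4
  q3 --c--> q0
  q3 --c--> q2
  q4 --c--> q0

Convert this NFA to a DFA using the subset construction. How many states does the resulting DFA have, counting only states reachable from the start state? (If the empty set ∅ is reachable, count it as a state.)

Start state of the DFA: {q0}.
{q0} --a--> {q0, q1}  [new]
{q0} --b--> {q0, q1, q2, q3}  [new]
{q0} --c--> {q3}  [new]
{q0, q1} --a--> {q0, q1}  [seen]
{q0, q1} --b--> {q0, q1, q2, q3}  [seen]
{q0, q1} --c--> {q1, q2, q3}  [new]
{q0, q1, q2, q3} --a--> {q0, q1, q2, q3, q4}  [new]
{q0, q1, q2, q3} --b--> {q0, q1, q2, q3, q4}  [seen]
{q0, q1, q2, q3} --c--> {q0, q1, q2, q3}  [seen]
{q3} --a--> {q3, q4}  [new]
{q3} --b--> {q4}  [new]
{q3} --c--> {q0, q2}  [new]
{q1, q2, q3} --a--> {q2, q3, q4}  [new]
{q1, q2, q3} --b--> {q3, q4}  [seen]
{q1, q2, q3} --c--> {q0, q1, q2, q3}  [seen]
{q0, q1, q2, q3, q4} --a--> {q0, q1, q2, q3, q4}  [seen]
{q0, q1, q2, q3, q4} --b--> {q0, q1, q2, q3, q4}  [seen]
{q0, q1, q2, q3, q4} --c--> {q0, q1, q2, q3}  [seen]
{q3, q4} --a--> {q3, q4}  [seen]
{q3, q4} --b--> {q4}  [seen]
{q3, q4} --c--> {q0, q2}  [seen]
{q4} --a--> ∅  [new]
{q4} --b--> ∅  [seen]
{q4} --c--> {q0}  [seen]
{q0, q2} --a--> {q0, q1, q2}  [new]
{q0, q2} --b--> {q0, q1, q2, q3}  [seen]
{q0, q2} --c--> {q3}  [seen]
{q2, q3, q4} --a--> {q2, q3, q4}  [seen]
{q2, q3, q4} --b--> {q3, q4}  [seen]
{q2, q3, q4} --c--> {q0, q2, q3}  [new]
∅ --a--> ∅  [seen]
∅ --b--> ∅  [seen]
∅ --c--> ∅  [seen]
{q0, q1, q2} --a--> {q0, q1, q2}  [seen]
{q0, q1, q2} --b--> {q0, q1, q2, q3}  [seen]
{q0, q1, q2} --c--> {q1, q2, q3}  [seen]
{q0, q2, q3} --a--> {q0, q1, q2, q3, q4}  [seen]
{q0, q2, q3} --b--> {q0, q1, q2, q3, q4}  [seen]
{q0, q2, q3} --c--> {q0, q2, q3}  [seen]
Reachable DFA states: {q0}, {q0, q1}, {q0, q1, q2, q3}, {q3}, {q1, q2, q3}, {q0, q1, q2, q3, q4}, {q3, q4}, {q4}, {q0, q2}, {q2, q3, q4}, ∅, {q0, q1, q2}, {q0, q2, q3}.

13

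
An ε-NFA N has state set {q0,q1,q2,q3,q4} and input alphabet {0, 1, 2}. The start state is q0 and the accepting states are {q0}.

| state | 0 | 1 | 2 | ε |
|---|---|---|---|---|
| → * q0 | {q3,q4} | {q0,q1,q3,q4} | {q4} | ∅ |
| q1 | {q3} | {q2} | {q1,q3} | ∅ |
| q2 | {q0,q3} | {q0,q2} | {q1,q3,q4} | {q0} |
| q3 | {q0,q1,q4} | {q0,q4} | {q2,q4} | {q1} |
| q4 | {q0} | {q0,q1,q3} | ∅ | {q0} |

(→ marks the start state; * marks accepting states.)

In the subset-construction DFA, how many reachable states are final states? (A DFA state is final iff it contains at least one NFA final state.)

Start state of the DFA: {q0} (ε-closure of the NFA start).
{q0} --0--> {q0,q1,q3,q4}  [new]
{q0} --1--> {q0,q1,q3,q4}  [seen]
{q0} --2--> {q0,q4}  [new]
{q0,q1,q3,q4} --0--> {q0,q1,q3,q4}  [seen]
{q0,q1,q3,q4} --1--> {q0,q1,q2,q3,q4}  [new]
{q0,q1,q3,q4} --2--> {q0,q1,q2,q3,q4}  [seen]
{q0,q4} --0--> {q0,q1,q3,q4}  [seen]
{q0,q4} --1--> {q0,q1,q3,q4}  [seen]
{q0,q4} --2--> {q0,q4}  [seen]
{q0,q1,q2,q3,q4} --0--> {q0,q1,q3,q4}  [seen]
{q0,q1,q2,q3,q4} --1--> {q0,q1,q2,q3,q4}  [seen]
{q0,q1,q2,q3,q4} --2--> {q0,q1,q2,q3,q4}  [seen]
Reachable DFA states: {q0}, {q0,q1,q3,q4}, {q0,q4}, {q0,q1,q2,q3,q4}.
Accepting DFA states (contain an NFA accepting state): {q0}, {q0,q1,q3,q4}, {q0,q4}, {q0,q1,q2,q3,q4}.

4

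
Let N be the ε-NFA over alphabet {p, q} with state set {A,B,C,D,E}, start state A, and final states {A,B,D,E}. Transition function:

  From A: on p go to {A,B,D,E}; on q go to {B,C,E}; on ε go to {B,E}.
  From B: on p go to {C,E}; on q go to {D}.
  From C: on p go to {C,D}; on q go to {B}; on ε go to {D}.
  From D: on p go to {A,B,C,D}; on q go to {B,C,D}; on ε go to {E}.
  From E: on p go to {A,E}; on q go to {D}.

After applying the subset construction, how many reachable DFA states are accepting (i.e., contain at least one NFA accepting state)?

3

Start state of the DFA: {A,B,E} (ε-closure of the NFA start).
{A,B,E} --p--> {A,B,C,D,E}  [new]
{A,B,E} --q--> {B,C,D,E}  [new]
{A,B,C,D,E} --p--> {A,B,C,D,E}  [seen]
{A,B,C,D,E} --q--> {B,C,D,E}  [seen]
{B,C,D,E} --p--> {A,B,C,D,E}  [seen]
{B,C,D,E} --q--> {B,C,D,E}  [seen]
Reachable DFA states: {A,B,E}, {A,B,C,D,E}, {B,C,D,E}.
Accepting DFA states (contain an NFA accepting state): {A,B,E}, {A,B,C,D,E}, {B,C,D,E}.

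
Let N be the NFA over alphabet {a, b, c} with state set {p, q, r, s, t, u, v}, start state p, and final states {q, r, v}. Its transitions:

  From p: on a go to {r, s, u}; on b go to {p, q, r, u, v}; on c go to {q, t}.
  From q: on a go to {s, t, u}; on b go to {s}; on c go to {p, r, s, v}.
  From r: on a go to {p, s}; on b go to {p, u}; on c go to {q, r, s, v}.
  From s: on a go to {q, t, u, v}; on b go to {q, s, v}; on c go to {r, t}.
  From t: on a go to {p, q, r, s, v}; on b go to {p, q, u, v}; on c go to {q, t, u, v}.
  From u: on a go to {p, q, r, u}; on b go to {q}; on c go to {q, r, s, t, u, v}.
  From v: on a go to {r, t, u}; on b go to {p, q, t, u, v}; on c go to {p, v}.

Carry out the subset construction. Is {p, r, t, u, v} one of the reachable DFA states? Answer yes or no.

no

Start state of the DFA: {p}.
{p} --a--> {r, s, u}  [new]
{p} --b--> {p, q, r, u, v}  [new]
{p} --c--> {q, t}  [new]
{r, s, u} --a--> {p, q, r, s, t, u, v}  [new]
{r, s, u} --b--> {p, q, s, u, v}  [new]
{r, s, u} --c--> {q, r, s, t, u, v}  [new]
{p, q, r, u, v} --a--> {p, q, r, s, t, u}  [new]
{p, q, r, u, v} --b--> {p, q, r, s, t, u, v}  [seen]
{p, q, r, u, v} --c--> {p, q, r, s, t, u, v}  [seen]
{q, t} --a--> {p, q, r, s, t, u, v}  [seen]
{q, t} --b--> {p, q, s, u, v}  [seen]
{q, t} --c--> {p, q, r, s, t, u, v}  [seen]
{p, q, r, s, t, u, v} --a--> {p, q, r, s, t, u, v}  [seen]
{p, q, r, s, t, u, v} --b--> {p, q, r, s, t, u, v}  [seen]
{p, q, r, s, t, u, v} --c--> {p, q, r, s, t, u, v}  [seen]
{p, q, s, u, v} --a--> {p, q, r, s, t, u, v}  [seen]
{p, q, s, u, v} --b--> {p, q, r, s, t, u, v}  [seen]
{p, q, s, u, v} --c--> {p, q, r, s, t, u, v}  [seen]
{q, r, s, t, u, v} --a--> {p, q, r, s, t, u, v}  [seen]
{q, r, s, t, u, v} --b--> {p, q, s, t, u, v}  [new]
{q, r, s, t, u, v} --c--> {p, q, r, s, t, u, v}  [seen]
{p, q, r, s, t, u} --a--> {p, q, r, s, t, u, v}  [seen]
{p, q, r, s, t, u} --b--> {p, q, r, s, u, v}  [new]
{p, q, r, s, t, u} --c--> {p, q, r, s, t, u, v}  [seen]
{p, q, s, t, u, v} --a--> {p, q, r, s, t, u, v}  [seen]
{p, q, s, t, u, v} --b--> {p, q, r, s, t, u, v}  [seen]
{p, q, s, t, u, v} --c--> {p, q, r, s, t, u, v}  [seen]
{p, q, r, s, u, v} --a--> {p, q, r, s, t, u, v}  [seen]
{p, q, r, s, u, v} --b--> {p, q, r, s, t, u, v}  [seen]
{p, q, r, s, u, v} --c--> {p, q, r, s, t, u, v}  [seen]
Reachable DFA states: {p}, {r, s, u}, {p, q, r, u, v}, {q, t}, {p, q, r, s, t, u, v}, {p, q, s, u, v}, {q, r, s, t, u, v}, {p, q, r, s, t, u}, {p, q, s, t, u, v}, {p, q, r, s, u, v}.
{p, r, t, u, v} is not among them.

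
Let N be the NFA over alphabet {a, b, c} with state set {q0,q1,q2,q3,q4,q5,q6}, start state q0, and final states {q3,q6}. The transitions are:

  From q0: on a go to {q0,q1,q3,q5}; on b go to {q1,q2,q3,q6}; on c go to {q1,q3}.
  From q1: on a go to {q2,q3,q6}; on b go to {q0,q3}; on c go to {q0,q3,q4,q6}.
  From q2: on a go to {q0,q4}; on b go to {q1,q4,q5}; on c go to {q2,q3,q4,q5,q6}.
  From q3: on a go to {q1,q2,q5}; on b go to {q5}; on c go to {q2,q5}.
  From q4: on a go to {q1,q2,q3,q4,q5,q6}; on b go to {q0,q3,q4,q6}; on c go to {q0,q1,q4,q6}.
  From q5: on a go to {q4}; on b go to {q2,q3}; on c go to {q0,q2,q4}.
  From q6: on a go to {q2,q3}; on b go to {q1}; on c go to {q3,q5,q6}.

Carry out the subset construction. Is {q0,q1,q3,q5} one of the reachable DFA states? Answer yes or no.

Start state of the DFA: {q0}.
{q0} --a--> {q0,q1,q3,q5}  [new]
{q0} --b--> {q1,q2,q3,q6}  [new]
{q0} --c--> {q1,q3}  [new]
{q0,q1,q3,q5} --a--> {q0,q1,q2,q3,q4,q5,q6}  [new]
{q0,q1,q3,q5} --b--> {q0,q1,q2,q3,q5,q6}  [new]
{q0,q1,q3,q5} --c--> {q0,q1,q2,q3,q4,q5,q6}  [seen]
{q1,q2,q3,q6} --a--> {q0,q1,q2,q3,q4,q5,q6}  [seen]
{q1,q2,q3,q6} --b--> {q0,q1,q3,q4,q5}  [new]
{q1,q2,q3,q6} --c--> {q0,q2,q3,q4,q5,q6}  [new]
{q1,q3} --a--> {q1,q2,q3,q5,q6}  [new]
{q1,q3} --b--> {q0,q3,q5}  [new]
{q1,q3} --c--> {q0,q2,q3,q4,q5,q6}  [seen]
{q0,q1,q2,q3,q4,q5,q6} --a--> {q0,q1,q2,q3,q4,q5,q6}  [seen]
{q0,q1,q2,q3,q4,q5,q6} --b--> {q0,q1,q2,q3,q4,q5,q6}  [seen]
{q0,q1,q2,q3,q4,q5,q6} --c--> {q0,q1,q2,q3,q4,q5,q6}  [seen]
{q0,q1,q2,q3,q5,q6} --a--> {q0,q1,q2,q3,q4,q5,q6}  [seen]
{q0,q1,q2,q3,q5,q6} --b--> {q0,q1,q2,q3,q4,q5,q6}  [seen]
{q0,q1,q2,q3,q5,q6} --c--> {q0,q1,q2,q3,q4,q5,q6}  [seen]
{q0,q1,q3,q4,q5} --a--> {q0,q1,q2,q3,q4,q5,q6}  [seen]
{q0,q1,q3,q4,q5} --b--> {q0,q1,q2,q3,q4,q5,q6}  [seen]
{q0,q1,q3,q4,q5} --c--> {q0,q1,q2,q3,q4,q5,q6}  [seen]
{q0,q2,q3,q4,q5,q6} --a--> {q0,q1,q2,q3,q4,q5,q6}  [seen]
{q0,q2,q3,q4,q5,q6} --b--> {q0,q1,q2,q3,q4,q5,q6}  [seen]
{q0,q2,q3,q4,q5,q6} --c--> {q0,q1,q2,q3,q4,q5,q6}  [seen]
{q1,q2,q3,q5,q6} --a--> {q0,q1,q2,q3,q4,q5,q6}  [seen]
{q1,q2,q3,q5,q6} --b--> {q0,q1,q2,q3,q4,q5}  [new]
{q1,q2,q3,q5,q6} --c--> {q0,q2,q3,q4,q5,q6}  [seen]
{q0,q3,q5} --a--> {q0,q1,q2,q3,q4,q5}  [seen]
{q0,q3,q5} --b--> {q1,q2,q3,q5,q6}  [seen]
{q0,q3,q5} --c--> {q0,q1,q2,q3,q4,q5}  [seen]
{q0,q1,q2,q3,q4,q5} --a--> {q0,q1,q2,q3,q4,q5,q6}  [seen]
{q0,q1,q2,q3,q4,q5} --b--> {q0,q1,q2,q3,q4,q5,q6}  [seen]
{q0,q1,q2,q3,q4,q5} --c--> {q0,q1,q2,q3,q4,q5,q6}  [seen]
Reachable DFA states: {q0}, {q0,q1,q3,q5}, {q1,q2,q3,q6}, {q1,q3}, {q0,q1,q2,q3,q4,q5,q6}, {q0,q1,q2,q3,q5,q6}, {q0,q1,q3,q4,q5}, {q0,q2,q3,q4,q5,q6}, {q1,q2,q3,q5,q6}, {q0,q3,q5}, {q0,q1,q2,q3,q4,q5}.
{q0,q1,q3,q5} is among them.

yes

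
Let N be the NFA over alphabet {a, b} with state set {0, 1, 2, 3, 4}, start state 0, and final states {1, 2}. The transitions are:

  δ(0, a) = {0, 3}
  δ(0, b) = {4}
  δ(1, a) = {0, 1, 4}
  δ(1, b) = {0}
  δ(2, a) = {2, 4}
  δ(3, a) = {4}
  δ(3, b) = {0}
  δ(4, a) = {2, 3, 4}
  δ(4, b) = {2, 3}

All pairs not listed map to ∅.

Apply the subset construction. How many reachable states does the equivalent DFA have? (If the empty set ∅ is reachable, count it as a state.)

Start state of the DFA: {0}.
{0} --a--> {0, 3}  [new]
{0} --b--> {4}  [new]
{0, 3} --a--> {0, 3, 4}  [new]
{0, 3} --b--> {0, 4}  [new]
{4} --a--> {2, 3, 4}  [new]
{4} --b--> {2, 3}  [new]
{0, 3, 4} --a--> {0, 2, 3, 4}  [new]
{0, 3, 4} --b--> {0, 2, 3, 4}  [seen]
{0, 4} --a--> {0, 2, 3, 4}  [seen]
{0, 4} --b--> {2, 3, 4}  [seen]
{2, 3, 4} --a--> {2, 3, 4}  [seen]
{2, 3, 4} --b--> {0, 2, 3}  [new]
{2, 3} --a--> {2, 4}  [new]
{2, 3} --b--> {0}  [seen]
{0, 2, 3, 4} --a--> {0, 2, 3, 4}  [seen]
{0, 2, 3, 4} --b--> {0, 2, 3, 4}  [seen]
{0, 2, 3} --a--> {0, 2, 3, 4}  [seen]
{0, 2, 3} --b--> {0, 4}  [seen]
{2, 4} --a--> {2, 3, 4}  [seen]
{2, 4} --b--> {2, 3}  [seen]
Reachable DFA states: {0}, {0, 3}, {4}, {0, 3, 4}, {0, 4}, {2, 3, 4}, {2, 3}, {0, 2, 3, 4}, {0, 2, 3}, {2, 4}.

10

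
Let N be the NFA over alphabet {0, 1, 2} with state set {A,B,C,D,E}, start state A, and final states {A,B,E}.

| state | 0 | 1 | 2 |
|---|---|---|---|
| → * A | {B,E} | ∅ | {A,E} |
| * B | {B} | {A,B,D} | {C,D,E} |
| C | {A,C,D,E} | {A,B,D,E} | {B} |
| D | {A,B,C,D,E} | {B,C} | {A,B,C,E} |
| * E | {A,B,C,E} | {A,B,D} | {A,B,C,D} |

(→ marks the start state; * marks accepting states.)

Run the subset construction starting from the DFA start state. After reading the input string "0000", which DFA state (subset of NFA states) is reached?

{A,B,C,D,E}

Start: {A}.
δ(A,0) = {B,E}.
Union: {B,E}.
After 0: {B,E}.
δ(B,0) = {B}; δ(E,0) = {A,B,C,E}.
Union: {A,B,C,E}.
After 0: {A,B,C,E}.
δ(A,0) = {B,E}; δ(B,0) = {B}; δ(C,0) = {A,C,D,E}; δ(E,0) = {A,B,C,E}.
Union: {A,B,C,D,E}.
After 0: {A,B,C,D,E}.
δ(A,0) = {B,E}; δ(B,0) = {B}; δ(C,0) = {A,C,D,E}; δ(D,0) = {A,B,C,D,E}; δ(E,0) = {A,B,C,E}.
Union: {A,B,C,D,E}.
After 0: {A,B,C,D,E}.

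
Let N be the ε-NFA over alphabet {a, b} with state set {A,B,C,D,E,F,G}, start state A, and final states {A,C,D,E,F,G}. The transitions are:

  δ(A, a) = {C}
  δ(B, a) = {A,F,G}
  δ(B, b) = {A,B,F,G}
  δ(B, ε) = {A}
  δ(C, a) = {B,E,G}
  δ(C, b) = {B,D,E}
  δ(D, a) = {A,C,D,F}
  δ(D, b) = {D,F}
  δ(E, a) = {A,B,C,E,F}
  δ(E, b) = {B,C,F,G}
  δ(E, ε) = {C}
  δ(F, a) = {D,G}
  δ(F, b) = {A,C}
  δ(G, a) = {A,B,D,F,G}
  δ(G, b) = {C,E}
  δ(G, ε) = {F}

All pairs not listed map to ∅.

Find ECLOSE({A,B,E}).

{A,B,C,E}

Begin with {A,B,E}.
E →ε {C}; add C.
ε-closure = {A,B,C,E}.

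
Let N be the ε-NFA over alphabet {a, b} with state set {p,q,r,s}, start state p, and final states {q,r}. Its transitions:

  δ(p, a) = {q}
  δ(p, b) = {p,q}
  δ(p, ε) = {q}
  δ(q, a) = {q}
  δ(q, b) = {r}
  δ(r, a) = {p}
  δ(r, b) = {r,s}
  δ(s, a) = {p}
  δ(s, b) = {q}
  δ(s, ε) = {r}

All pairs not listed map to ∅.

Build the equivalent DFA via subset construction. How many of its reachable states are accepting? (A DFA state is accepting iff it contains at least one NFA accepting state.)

Start state of the DFA: {p,q} (ε-closure of the NFA start).
{p,q} --a--> {q}  [new]
{p,q} --b--> {p,q,r}  [new]
{q} --a--> {q}  [seen]
{q} --b--> {r}  [new]
{p,q,r} --a--> {p,q}  [seen]
{p,q,r} --b--> {p,q,r,s}  [new]
{r} --a--> {p,q}  [seen]
{r} --b--> {r,s}  [new]
{p,q,r,s} --a--> {p,q}  [seen]
{p,q,r,s} --b--> {p,q,r,s}  [seen]
{r,s} --a--> {p,q}  [seen]
{r,s} --b--> {q,r,s}  [new]
{q,r,s} --a--> {p,q}  [seen]
{q,r,s} --b--> {q,r,s}  [seen]
Reachable DFA states: {p,q}, {q}, {p,q,r}, {r}, {p,q,r,s}, {r,s}, {q,r,s}.
Accepting DFA states (contain an NFA accepting state): {p,q}, {q}, {p,q,r}, {r}, {p,q,r,s}, {r,s}, {q,r,s}.

7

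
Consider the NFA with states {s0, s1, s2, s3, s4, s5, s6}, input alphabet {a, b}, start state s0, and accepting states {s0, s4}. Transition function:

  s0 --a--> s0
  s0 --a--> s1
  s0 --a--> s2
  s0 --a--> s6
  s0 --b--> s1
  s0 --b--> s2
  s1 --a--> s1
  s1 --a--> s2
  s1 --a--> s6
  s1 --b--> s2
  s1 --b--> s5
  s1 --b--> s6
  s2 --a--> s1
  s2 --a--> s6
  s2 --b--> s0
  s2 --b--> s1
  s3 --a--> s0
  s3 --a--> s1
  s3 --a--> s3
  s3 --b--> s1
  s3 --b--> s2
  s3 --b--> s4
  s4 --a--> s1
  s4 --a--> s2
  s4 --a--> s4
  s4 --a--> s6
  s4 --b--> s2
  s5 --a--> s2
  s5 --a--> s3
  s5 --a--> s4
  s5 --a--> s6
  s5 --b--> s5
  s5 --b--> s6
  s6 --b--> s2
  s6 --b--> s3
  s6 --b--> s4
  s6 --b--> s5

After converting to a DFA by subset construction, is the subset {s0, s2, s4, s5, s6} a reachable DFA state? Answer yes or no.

no

Start state of the DFA: {s0}.
{s0} --a--> {s0, s1, s2, s6}  [new]
{s0} --b--> {s1, s2}  [new]
{s0, s1, s2, s6} --a--> {s0, s1, s2, s6}  [seen]
{s0, s1, s2, s6} --b--> {s0, s1, s2, s3, s4, s5, s6}  [new]
{s1, s2} --a--> {s1, s2, s6}  [new]
{s1, s2} --b--> {s0, s1, s2, s5, s6}  [new]
{s0, s1, s2, s3, s4, s5, s6} --a--> {s0, s1, s2, s3, s4, s6}  [new]
{s0, s1, s2, s3, s4, s5, s6} --b--> {s0, s1, s2, s3, s4, s5, s6}  [seen]
{s1, s2, s6} --a--> {s1, s2, s6}  [seen]
{s1, s2, s6} --b--> {s0, s1, s2, s3, s4, s5, s6}  [seen]
{s0, s1, s2, s5, s6} --a--> {s0, s1, s2, s3, s4, s6}  [seen]
{s0, s1, s2, s5, s6} --b--> {s0, s1, s2, s3, s4, s5, s6}  [seen]
{s0, s1, s2, s3, s4, s6} --a--> {s0, s1, s2, s3, s4, s6}  [seen]
{s0, s1, s2, s3, s4, s6} --b--> {s0, s1, s2, s3, s4, s5, s6}  [seen]
Reachable DFA states: {s0}, {s0, s1, s2, s6}, {s1, s2}, {s0, s1, s2, s3, s4, s5, s6}, {s1, s2, s6}, {s0, s1, s2, s5, s6}, {s0, s1, s2, s3, s4, s6}.
{s0, s2, s4, s5, s6} is not among them.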